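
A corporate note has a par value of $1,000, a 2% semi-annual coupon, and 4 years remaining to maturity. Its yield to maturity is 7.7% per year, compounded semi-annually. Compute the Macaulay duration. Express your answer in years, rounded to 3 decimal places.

3.845 years

Periodic yield y = 0.0385. Discount each cash flow and weight by its period:
  t   CF        PV=CF/(1+0.0385)^t    t·PV
  1        10.00         9.6293         9.6293
  2        10.00         9.2723        18.5446
  3        10.00         8.9285        26.7856
  4        10.00         8.5975        34.3901
  5        10.00         8.2788        41.3940
  6        10.00         7.9719        47.8313
  7        10.00         7.6763        53.7344
  8     1,010.00       746.5680     5,972.5439
  Σ                    806.9227     6,204.8533
Price P = Σ PV = 806.9227.
Macaulay duration = Σ(t·PV) / P = 6,204.8533 / 806.9227 = 7.68953 half-year periods.
In years: 7.68953 / 2 = 3.84476 years.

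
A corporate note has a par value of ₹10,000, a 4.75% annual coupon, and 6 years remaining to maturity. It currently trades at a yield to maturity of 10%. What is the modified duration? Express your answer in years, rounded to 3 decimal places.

Periodic yield y = 0.1. First find Macaulay duration:
  t   CF        PV=CF/(1+0.1)^t    t·PV
  1       475.00       431.8182       431.8182
  2       475.00       392.5620       785.1240
  3       475.00       356.8745     1,070.6236
  4       475.00       324.4314     1,297.7256
  5       475.00       294.9376     1,474.6881
  6    10,475.00     5,912.8644    35,477.1865
  Σ                  7,713.4881    40,537.1660
P = 7,713.4881; Macaulay duration = 40,537.1660 / 7,713.4881 = 5.25536 years.
Modified duration = D_Mac / (1 + y) = 5.25536 / 1.1 = 4.77760 years.

4.778 years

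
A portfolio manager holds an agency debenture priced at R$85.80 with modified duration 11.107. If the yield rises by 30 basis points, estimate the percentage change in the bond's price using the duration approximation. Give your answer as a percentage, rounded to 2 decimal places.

Duration approximation: ΔP/P ≈ -D_mod · Δy = -11.107 × (+0.003) = -0.033321.
As a percentage: -3.3321%.

-3.33%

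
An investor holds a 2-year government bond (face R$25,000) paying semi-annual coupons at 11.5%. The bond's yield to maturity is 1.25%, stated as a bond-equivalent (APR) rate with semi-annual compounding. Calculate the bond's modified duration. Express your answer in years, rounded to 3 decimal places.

1.846 years

Periodic yield y = 0.00625. First find Macaulay duration:
  t   CF        PV=CF/(1+0.00625)^t    t·PV
  1     1,437.50     1,428.5714     1,428.5714
  2     1,437.50     1,419.6983     2,839.3966
  3     1,437.50     1,410.8803     4,232.6409
  4    26,437.50    25,786.7620   103,147.0478
  Σ                 30,045.9120   111,647.6568
P = 30,045.9120; Macaulay duration = 111,647.6568 / 30,045.9120 = 3.71590 half-year periods = 1.85795 years.
Modified duration = D_Mac / (1 + y) = 1.85795 / 1.00625 = 1.84641 years.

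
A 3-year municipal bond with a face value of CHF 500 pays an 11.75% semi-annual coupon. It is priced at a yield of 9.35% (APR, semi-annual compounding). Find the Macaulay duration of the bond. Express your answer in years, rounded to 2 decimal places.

2.63 years

Periodic yield y = 0.04675. Discount each cash flow and weight by its period:
  t   CF        PV=CF/(1+0.04675)^t    t·PV
  1       29.375        28.0631        28.0631
  2       29.375        26.8097        53.6194
  3       29.375        25.6123        76.8370
  4       29.375        24.4684        97.8737
  5       29.375        23.3756       116.8781
  6      529.375       402.4441     2,414.6649
  Σ                    530.7733     2,787.9360
Price P = Σ PV = 530.7733.
Macaulay duration = Σ(t·PV) / P = 2,787.9360 / 530.7733 = 5.25259 half-year periods.
In years: 5.25259 / 2 = 2.62630 years.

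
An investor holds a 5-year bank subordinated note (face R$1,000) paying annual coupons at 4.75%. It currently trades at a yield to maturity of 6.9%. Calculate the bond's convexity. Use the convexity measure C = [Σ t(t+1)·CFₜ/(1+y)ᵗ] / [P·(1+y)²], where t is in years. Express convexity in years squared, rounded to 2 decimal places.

23.08

With y = 0.069:
  t   CF        PV=CF/(1+0.069)^t    t·PV        t(t+1)·PV
  1        47.50        44.4341        44.4341          88.8681
  2        47.50        41.5660        83.1320         249.3960
  3        47.50        38.8831       116.6492         466.5968
  4        47.50        36.3733       145.4932         727.4661
  5     1,047.50       750.3528     3,751.7640      22,510.5839
  Σ                    911.6092     4,141.4725      24,042.9109
P = 911.6092.
Convexity = Σ t(t+1)·PV / [P·(1+y)²] = 24,042.9109 / (911.6092 × 1.142761) = 23.07932.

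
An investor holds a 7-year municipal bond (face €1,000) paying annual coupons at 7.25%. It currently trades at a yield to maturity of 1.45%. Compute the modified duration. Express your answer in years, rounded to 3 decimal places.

Periodic yield y = 0.0145. First find Macaulay duration:
  t   CF        PV=CF/(1+0.0145)^t    t·PV
  1        72.50        71.4638        71.4638
  2        72.50        70.4424       140.8847
  3        72.50        69.4355       208.3066
  4        72.50        68.4431       273.7725
  5        72.50        67.4649       337.3244
  6        72.50        66.5006       399.0037
  7     1,072.50       969.6901     6,787.8304
  Σ                  1,383.4404     8,218.5861
P = 1,383.4404; Macaulay duration = 8,218.5861 / 1,383.4404 = 5.94069 years.
Modified duration = D_Mac / (1 + y) = 5.94069 / 1.0145 = 5.85578 years.

5.856 years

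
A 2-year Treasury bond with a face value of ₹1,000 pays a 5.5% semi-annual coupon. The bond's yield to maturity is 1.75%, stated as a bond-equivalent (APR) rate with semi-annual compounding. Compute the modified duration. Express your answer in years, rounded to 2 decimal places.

Periodic yield y = 0.00875. First find Macaulay duration:
  t   CF        PV=CF/(1+0.00875)^t    t·PV
  1        27.50        27.2615        27.2615
  2        27.50        27.0250        54.0500
  3        27.50        26.7906        80.3717
  4     1,027.50       992.3106     3,969.2425
  Σ                  1,073.3877     4,130.9257
P = 1,073.3877; Macaulay duration = 4,130.9257 / 1,073.3877 = 3.84849 half-year periods = 1.92425 years.
Modified duration = D_Mac / (1 + y) = 1.92425 / 1.00875 = 1.90756 years.

1.91 years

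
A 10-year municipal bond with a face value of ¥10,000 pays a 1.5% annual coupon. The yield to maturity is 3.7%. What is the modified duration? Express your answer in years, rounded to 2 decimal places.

8.95 years

Periodic yield y = 0.037. First find Macaulay duration:
  t   CF        PV=CF/(1+0.037)^t    t·PV
  1       150.00       144.6480       144.6480
  2       150.00       139.4870       278.9740
  3       150.00       134.5101       403.5304
  4       150.00       129.7108       518.8433
  5       150.00       125.0828       625.4138
  6       150.00       120.6198       723.7190
  7       150.00       116.3161       814.2129
  8       150.00       112.1660       897.3279
  9       150.00       108.1639       973.4754
  10   10,150.00     7,057.9484    70,579.4839
  Σ                  8,188.6530    75,959.6287
P = 8,188.6530; Macaulay duration = 75,959.6287 / 8,188.6530 = 9.27621 years.
Modified duration = D_Mac / (1 + y) = 9.27621 / 1.037 = 8.94523 years.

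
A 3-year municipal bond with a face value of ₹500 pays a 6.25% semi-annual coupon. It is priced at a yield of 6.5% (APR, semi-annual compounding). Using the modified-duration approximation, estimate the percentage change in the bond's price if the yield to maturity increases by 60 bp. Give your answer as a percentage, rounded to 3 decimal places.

-1.616%

Periodic yield y = 0.0325. Modified duration first:
  t   CF        PV=CF/(1+0.0325)^t    t·PV
  1       15.625        15.1332        15.1332
  2       15.625        14.6568        29.3137
  3       15.625        14.1955        42.5864
  4       15.625        13.7486        54.9946
  5       15.625        13.3159        66.5794
  6      515.625       425.5921     2,553.5529
  Σ                    496.6421     2,762.1601
P = 496.6421; D_Mac = 5.56167 half-year periods = 2.78084 yrs; D_mod = 2.78084/(1+0.0325) = 2.69330 yrs.
ΔP/P ≈ -D_mod · Δy = -2.69330 × (+0.006) = -0.016160 = -1.6160%.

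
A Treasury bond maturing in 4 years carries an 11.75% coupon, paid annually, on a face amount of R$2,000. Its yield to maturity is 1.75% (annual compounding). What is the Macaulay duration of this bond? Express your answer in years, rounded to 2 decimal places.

Periodic yield y = 0.0175. Discount each cash flow and weight by its year:
  t   CF        PV=CF/(1+0.0175)^t    t·PV
  1       235.00       230.9582       230.9582
  2       235.00       226.9860       453.9720
  3       235.00       223.0820       669.2461
  4     2,235.00     2,085.1623     8,340.6490
  Σ                  2,766.1885     9,694.8253
Price P = Σ PV = 2,766.1885.
Macaulay duration = Σ(t·PV) / P = 9,694.8253 / 2,766.1885 = 3.50476 years.

3.50 years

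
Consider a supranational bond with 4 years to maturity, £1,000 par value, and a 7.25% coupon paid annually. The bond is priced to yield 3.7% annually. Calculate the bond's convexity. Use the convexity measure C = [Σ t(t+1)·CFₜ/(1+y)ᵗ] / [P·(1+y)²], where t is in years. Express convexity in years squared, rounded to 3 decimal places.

16.357

With y = 0.037:
  t   CF        PV=CF/(1+0.037)^t    t·PV        t(t+1)·PV
  1        72.50        69.9132        69.9132         139.8264
  2        72.50        67.4187       134.8374         404.5123
  3        72.50        65.0132       195.0397         780.1587
  4     1,072.50       927.4324     3,709.7297      18,548.6485
  Σ                  1,129.7776     4,109.5200      19,873.1460
P = 1,129.7776.
Convexity = Σ t(t+1)·PV / [P·(1+y)²] = 19,873.1460 / (1,129.7776 × 1.075369) = 16.35747.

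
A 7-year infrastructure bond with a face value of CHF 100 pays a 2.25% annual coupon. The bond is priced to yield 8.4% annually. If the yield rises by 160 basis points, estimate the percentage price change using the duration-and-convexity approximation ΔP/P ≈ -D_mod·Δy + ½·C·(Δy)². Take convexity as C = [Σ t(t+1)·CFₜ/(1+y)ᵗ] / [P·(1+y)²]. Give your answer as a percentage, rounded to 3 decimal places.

With y = 0.084:
  t   CF        PV=CF/(1+0.084)^t    t·PV        t(t+1)·PV
  1         2.25         2.0756         2.0756           4.1513
  2         2.25         1.9148         3.8296          11.4888
  3         2.25         1.7664         5.2993          21.1971
  4         2.25         1.6295         6.5182          32.5908
  5         2.25         1.5033         7.5163          45.0980
  6         2.25         1.3868         8.3207          58.2447
  7       102.25        58.1378       406.9644       3,255.7149
  Σ                     68.4142       440.5240       3,428.4856
P = 68.4142; D_Mac = 6.43907 yrs; D_mod = 5.94010 yrs; C = 42.64787.
Duration effect: -5.94010 × (+0.016) = -0.095042
Convexity effect: 0.5 × 42.64787 × (0.016)² = +0.0054589
ΔP/P ≈ -0.095042 + 0.0054589 = -0.089583 = -8.9583%.

-8.958%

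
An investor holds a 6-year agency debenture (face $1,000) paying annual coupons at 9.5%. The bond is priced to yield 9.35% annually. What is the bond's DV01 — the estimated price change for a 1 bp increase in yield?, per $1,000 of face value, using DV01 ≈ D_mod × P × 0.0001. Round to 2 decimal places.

$0.45

Periodic yield y = 0.0935.
  t   CF        PV=CF/(1+0.0935)^t    t·PV
  1        95.00        86.8770        86.8770
  2        95.00        79.4486       158.8971
  3        95.00        72.6553       217.9659
  4        95.00        66.4429       265.7715
  5        95.00        60.7617       303.8083
  6     1,095.00       640.4738     3,842.8430
  Σ                  1,006.6592     4,876.1629
P = 1,006.6592; D_Mac = 4.84391 yrs; D_mod = 4.42973 yrs.
DV01 ≈ 4.42973 × 1,006.6592 × 0.0001 = 0.445923.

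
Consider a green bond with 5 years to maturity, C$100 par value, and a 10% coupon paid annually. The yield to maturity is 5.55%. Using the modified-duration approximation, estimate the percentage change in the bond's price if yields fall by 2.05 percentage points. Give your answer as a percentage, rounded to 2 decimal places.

+8.24%

Periodic yield y = 0.0555. Modified duration first:
  t   CF        PV=CF/(1+0.0555)^t    t·PV
  1        10.00         9.4742         9.4742
  2        10.00         8.9760        17.9520
  3        10.00         8.5040        25.5121
  4        10.00         8.0569        32.2275
  5       110.00        83.9656       419.8281
  Σ                    118.9767       504.9940
P = 118.9767; D_Mac = 4.24448 yrs; D_mod = 4.24448/(1+0.0555) = 4.02129 yrs.
ΔP/P ≈ -D_mod · Δy = -4.02129 × (-0.0205) = +0.082437 = +8.2437%.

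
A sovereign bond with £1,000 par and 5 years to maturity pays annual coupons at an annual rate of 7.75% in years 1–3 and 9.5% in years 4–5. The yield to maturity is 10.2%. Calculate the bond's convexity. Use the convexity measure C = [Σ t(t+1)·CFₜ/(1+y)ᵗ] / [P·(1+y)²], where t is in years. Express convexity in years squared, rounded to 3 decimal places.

With y = 0.102:
  t   CF        PV=CF/(1+0.102)^t    t·PV        t(t+1)·PV
  1        77.50        70.3267        70.3267         140.6534
  2        77.50        63.8173       127.6346         382.9039
  3        77.50        57.9104       173.7313         694.9254
  4        95.00        64.4165       257.6661       1,288.3303
  5     1,095.00       673.7614     3,368.8072      20,212.8429
  Σ                    930.2324     3,998.1659      22,719.6558
P = 930.2324.
Convexity = Σ t(t+1)·PV / [P·(1+y)²] = 22,719.6558 / (930.2324 × 1.214404) = 20.11162.

20.112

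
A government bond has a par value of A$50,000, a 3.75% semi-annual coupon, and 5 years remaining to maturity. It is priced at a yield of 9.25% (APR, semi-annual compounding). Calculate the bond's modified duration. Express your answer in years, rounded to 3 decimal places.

4.341 years

Periodic yield y = 0.04625. First find Macaulay duration:
  t   CF        PV=CF/(1+0.04625)^t    t·PV
  1       937.50       896.0573       896.0573
  2       937.50       856.4467     1,712.8934
  3       937.50       818.5870     2,455.7611
  4       937.50       782.4010     3,129.6040
  5       937.50       747.8146     3,739.0728
  6       937.50       714.7571     4,288.5423
  7       937.50       683.1609     4,782.1261
  8       937.50       652.9614     5,223.6912
  9       937.50       624.0969     5,616.8723
  10   50,937.50    32,410.2899   324,102.8993
  Σ                 39,186.5728   355,947.5198
P = 39,186.5728; Macaulay duration = 355,947.5198 / 39,186.5728 = 9.08341 half-year periods = 4.54170 years.
Modified duration = D_Mac / (1 + y) = 4.54170 / 1.04625 = 4.34093 years.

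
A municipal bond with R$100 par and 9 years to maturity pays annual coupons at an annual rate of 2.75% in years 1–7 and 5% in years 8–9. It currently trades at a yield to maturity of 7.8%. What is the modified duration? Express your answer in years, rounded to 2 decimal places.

Periodic yield y = 0.078. First find Macaulay duration:
  t   CF        PV=CF/(1+0.078)^t    t·PV
  1         2.75         2.5510         2.5510
  2         2.75         2.3664         4.7329
  3         2.75         2.1952         6.5856
  4         2.75         2.0364         8.1455
  5         2.75         1.8890         9.4452
  6         2.75         1.7523        10.5141
  7         2.75         1.6256        11.3789
  8         5.00         2.7417        21.9336
  9       105.00        53.4097       480.6876
  Σ                     70.5674       555.9744
P = 70.5674; Macaulay duration = 555.9744 / 70.5674 = 7.87863 years.
Modified duration = D_Mac / (1 + y) = 7.87863 / 1.078 = 7.30856 years.

7.31 years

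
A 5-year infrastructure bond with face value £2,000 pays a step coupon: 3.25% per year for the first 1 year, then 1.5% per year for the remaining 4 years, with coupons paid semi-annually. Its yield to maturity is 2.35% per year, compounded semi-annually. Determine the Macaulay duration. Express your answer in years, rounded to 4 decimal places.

4.7597 years

Periodic yield y = 0.01175. Discount each cash flow and weight by its period:
  t   CF        PV=CF/(1+0.01175)^t    t·PV
  1        32.50        32.1226        32.1226
  2        32.50        31.7495        63.4990
  3        15.00        14.4834        43.4503
  4        15.00        14.3152        57.2609
  5        15.00        14.1490        70.7449
  6        15.00        13.9847        83.9080
  7        15.00        13.8223        96.7558
  8        15.00        13.6617       109.2938
  9        15.00        13.5031       121.5276
  10    2,015.00     1,792.8457    17,928.4572
  Σ                  1,954.6371    18,607.0201
Price P = Σ PV = 1,954.6371.
Macaulay duration = Σ(t·PV) / P = 18,607.0201 / 1,954.6371 = 9.51942 half-year periods.
In years: 9.51942 / 2 = 4.75971 years.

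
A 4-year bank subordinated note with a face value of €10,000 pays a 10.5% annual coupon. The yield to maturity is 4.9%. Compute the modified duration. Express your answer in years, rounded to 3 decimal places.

3.350 years

Periodic yield y = 0.049. First find Macaulay duration:
  t   CF        PV=CF/(1+0.049)^t    t·PV
  1     1,050.00     1,000.9533     1,000.9533
  2     1,050.00       954.1976     1,908.3952
  3     1,050.00       909.6259     2,728.8778
  4    11,050.00     9,125.5768    36,502.3073
  Σ                 11,990.3536    42,140.5336
P = 11,990.3536; Macaulay duration = 42,140.5336 / 11,990.3536 = 3.51454 years.
Modified duration = D_Mac / (1 + y) = 3.51454 / 1.049 = 3.35037 years.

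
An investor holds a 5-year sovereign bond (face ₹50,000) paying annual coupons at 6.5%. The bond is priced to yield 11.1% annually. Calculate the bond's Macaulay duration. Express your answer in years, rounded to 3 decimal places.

Periodic yield y = 0.111. Discount each cash flow and weight by its year:
  t   CF        PV=CF/(1+0.111)^t    t·PV
  1     3,250.00     2,925.2925     2,925.2925
  2     3,250.00     2,633.0266     5,266.0532
  3     3,250.00     2,369.9609     7,109.8828
  4     3,250.00     2,133.1781     8,532.7126
  5    53,250.00    31,459.3190   157,296.5951
  Σ                 41,520.7772   181,130.5361
Price P = Σ PV = 41,520.7772.
Macaulay duration = Σ(t·PV) / P = 181,130.5361 / 41,520.7772 = 4.36241 years.

4.362 years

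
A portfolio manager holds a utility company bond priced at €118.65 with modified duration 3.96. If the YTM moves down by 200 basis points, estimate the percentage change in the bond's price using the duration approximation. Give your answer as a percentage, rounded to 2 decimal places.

+7.92%

Duration approximation: ΔP/P ≈ -D_mod · Δy = -3.96 × (-0.02) = +0.079200.
As a percentage: +7.9200%.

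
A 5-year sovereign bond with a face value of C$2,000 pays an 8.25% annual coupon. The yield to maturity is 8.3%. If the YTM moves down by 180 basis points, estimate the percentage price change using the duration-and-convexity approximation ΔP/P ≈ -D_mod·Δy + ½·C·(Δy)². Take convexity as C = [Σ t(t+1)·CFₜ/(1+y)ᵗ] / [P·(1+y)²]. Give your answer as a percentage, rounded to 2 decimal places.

+7.47%

With y = 0.083:
  t   CF        PV=CF/(1+0.083)^t    t·PV        t(t+1)·PV
  1       165.00       152.3546       152.3546         304.7091
  2       165.00       140.6783       281.3565         844.0696
  3       165.00       129.8968       389.6905       1,558.7620
  4       165.00       119.9417       479.7667       2,398.8335
  5     2,165.00     1,453.1673     7,265.8365      43,595.0191
  Σ                  1,996.0387     8,569.0049      48,701.3935
P = 1,996.0387; D_Mac = 4.29301 yrs; D_mod = 3.96399 yrs; C = 20.80250.
Duration effect: -3.96399 × (-0.018) = +0.071352
Convexity effect: 0.5 × 20.80250 × (-0.018)² = +0.0033700
ΔP/P ≈ +0.071352 + 0.0033700 = +0.074722 = +7.4722%.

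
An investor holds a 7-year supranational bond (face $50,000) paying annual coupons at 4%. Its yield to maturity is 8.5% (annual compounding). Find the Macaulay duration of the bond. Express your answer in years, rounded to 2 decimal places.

Periodic yield y = 0.085. Discount each cash flow and weight by its year:
  t   CF        PV=CF/(1+0.085)^t    t·PV
  1     2,000.00     1,843.3180     1,843.3180
  2     2,000.00     1,698.9106     3,397.8211
  3     2,000.00     1,565.8162     4,697.4486
  4     2,000.00     1,443.1486     5,772.5943
  5     2,000.00     1,330.0908     6,650.4542
  6     2,000.00     1,225.8902     7,355.3411
  7    52,000.00    29,376.1702   205,633.1917
  Σ                 38,483.3446   235,350.1690
Price P = Σ PV = 38,483.3446.
Macaulay duration = Σ(t·PV) / P = 235,350.1690 / 38,483.3446 = 6.11564 years.

6.12 years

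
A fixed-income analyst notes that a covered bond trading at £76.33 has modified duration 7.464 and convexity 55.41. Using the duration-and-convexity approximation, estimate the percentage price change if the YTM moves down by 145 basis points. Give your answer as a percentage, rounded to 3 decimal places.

+11.405%

Duration effect: -D_mod·Δy = -7.464 × (-0.0145) = +0.108228
Convexity effect: ½·C·(Δy)² = 0.5 × 55.41 × (-0.0145)² = +0.00582497625
ΔP/P ≈ +0.108228 + 0.00582497625 = +0.11405297625
= +11.405297625%.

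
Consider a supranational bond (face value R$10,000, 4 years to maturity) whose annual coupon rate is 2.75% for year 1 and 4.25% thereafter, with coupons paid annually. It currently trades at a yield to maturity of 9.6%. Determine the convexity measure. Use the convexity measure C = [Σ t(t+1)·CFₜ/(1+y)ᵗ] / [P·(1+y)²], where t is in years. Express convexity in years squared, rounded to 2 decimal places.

With y = 0.096:
  t   CF        PV=CF/(1+0.096)^t    t·PV        t(t+1)·PV
  1       275.00       250.9124       250.9124         501.8248
  2       425.00       353.8081       707.6163       2,122.8488
  3       425.00       322.8176       968.4529       3,873.8118
  4    10,425.00     7,224.9334    28,899.7335     144,498.6677
  Σ                  8,152.4716    30,826.7152     150,997.1531
P = 8,152.4716.
Convexity = Σ t(t+1)·PV / [P·(1+y)²] = 150,997.1531 / (8,152.4716 × 1.201216) = 15.41908.

15.42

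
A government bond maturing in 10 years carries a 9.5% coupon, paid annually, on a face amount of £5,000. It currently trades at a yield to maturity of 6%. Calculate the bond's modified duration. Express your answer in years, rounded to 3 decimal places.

Periodic yield y = 0.06. First find Macaulay duration:
  t   CF        PV=CF/(1+0.06)^t    t·PV
  1       475.00       448.1132       448.1132
  2       475.00       422.7483       845.4966
  3       475.00       398.8192     1,196.4575
  4       475.00       376.2445     1,504.9780
  5       475.00       354.9476     1,774.7382
  6       475.00       334.8563     2,009.1375
  7       475.00       315.9021     2,211.3149
  8       475.00       298.0209     2,384.1670
  9       475.00       281.1518     2,530.3659
  10    5,475.00     3,057.2114    30,572.1140
  Σ                  6,288.0152    45,476.8828
P = 6,288.0152; Macaulay duration = 45,476.8828 / 6,288.0152 = 7.23231 years.
Modified duration = D_Mac / (1 + y) = 7.23231 / 1.06 = 6.82294 years.

6.823 years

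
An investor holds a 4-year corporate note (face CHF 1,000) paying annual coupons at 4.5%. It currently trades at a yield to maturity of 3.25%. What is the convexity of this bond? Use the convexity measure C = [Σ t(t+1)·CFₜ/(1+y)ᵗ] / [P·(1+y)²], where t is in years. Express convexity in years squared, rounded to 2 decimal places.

17.23

With y = 0.0325:
  t   CF        PV=CF/(1+0.0325)^t    t·PV        t(t+1)·PV
  1        45.00        43.5835        43.5835          87.1671
  2        45.00        42.2117        84.4233         253.2699
  3        45.00        40.8830       122.6489         490.5955
  4     1,045.00       919.5091     3,678.0365      18,390.1827
  Σ                  1,046.1873     3,928.6923      19,221.2153
P = 1,046.1873.
Convexity = Σ t(t+1)·PV / [P·(1+y)²] = 19,221.2153 / (1,046.1873 × 1.066056) = 17.23421.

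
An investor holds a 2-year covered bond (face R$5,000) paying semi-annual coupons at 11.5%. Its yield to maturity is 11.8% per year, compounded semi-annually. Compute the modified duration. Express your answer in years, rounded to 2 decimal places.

1.74 years

Periodic yield y = 0.059. First find Macaulay duration:
  t   CF        PV=CF/(1+0.059)^t    t·PV
  1       287.50       271.4825       271.4825
  2       287.50       256.3574       512.7149
  3       287.50       242.0750       726.2250
  4     5,287.50     4,204.0371    16,816.1484
  Σ                  4,973.9521    18,326.5709
P = 4,973.9521; Macaulay duration = 18,326.5709 / 4,973.9521 = 3.68451 half-year periods = 1.84225 years.
Modified duration = D_Mac / (1 + y) = 1.84225 / 1.059 = 1.73962 years.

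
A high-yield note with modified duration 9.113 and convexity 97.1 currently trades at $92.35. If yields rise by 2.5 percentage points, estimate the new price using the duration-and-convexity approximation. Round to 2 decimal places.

Duration effect: -D_mod·Δy = -9.113 × (+0.025) = -0.227825
Convexity effect: ½·C·(Δy)² = 0.5 × 97.1 × (0.025)² = +0.03034375
ΔP/P ≈ -0.227825 + 0.03034375 = -0.19748125
New price ≈ 92.35 × (1 - 0.19748125) = 74.1126065625.

$74.11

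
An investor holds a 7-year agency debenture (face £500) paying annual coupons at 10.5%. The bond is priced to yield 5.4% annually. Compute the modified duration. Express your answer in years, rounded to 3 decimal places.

5.229 years

Periodic yield y = 0.054. First find Macaulay duration:
  t   CF        PV=CF/(1+0.054)^t    t·PV
  1        52.50        49.8102        49.8102
  2        52.50        47.2583        94.5166
  3        52.50        44.8371       134.5113
  4        52.50        42.5399       170.1598
  5        52.50        40.3605       201.8024
  6        52.50        38.2927       229.7560
  7       552.50       382.3385     2,676.3693
  Σ                    645.4372     3,556.9256
P = 645.4372; Macaulay duration = 3,556.9256 / 645.4372 = 5.51088 years.
Modified duration = D_Mac / (1 + y) = 5.51088 / 1.054 = 5.22854 years.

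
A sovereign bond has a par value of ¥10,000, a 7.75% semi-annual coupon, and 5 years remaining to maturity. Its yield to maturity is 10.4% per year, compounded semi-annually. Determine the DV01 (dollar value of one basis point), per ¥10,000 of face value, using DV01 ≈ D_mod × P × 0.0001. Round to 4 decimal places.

Periodic yield y = 0.052.
  t   CF        PV=CF/(1+0.052)^t    t·PV
  1       387.50       368.3460       368.3460
  2       387.50       350.1388       700.2776
  3       387.50       332.8315       998.4946
  4       387.50       316.3798     1,265.5192
  5       387.50       300.7413     1,503.7063
  6       387.50       285.8757     1,715.2543
  7       387.50       271.7450     1,902.2149
  8       387.50       258.3127     2,066.5017
  9       387.50       245.5444     2,209.8997
  10   10,387.50     6,256.8197    62,568.1968
  Σ                  8,986.7349    75,298.4110
P = 8,986.7349; D_Mac = 8.37884 half-year periods = 4.18942 yrs; D_mod = 3.98234 yrs.
DV01 ≈ 3.98234 × 8,986.7349 × 0.0001 = 3.578822.

¥3.5788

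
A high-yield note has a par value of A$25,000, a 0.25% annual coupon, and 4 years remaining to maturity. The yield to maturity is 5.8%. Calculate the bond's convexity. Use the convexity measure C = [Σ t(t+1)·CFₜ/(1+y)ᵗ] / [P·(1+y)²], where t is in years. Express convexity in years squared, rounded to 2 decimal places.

With y = 0.058:
  t   CF        PV=CF/(1+0.058)^t    t·PV        t(t+1)·PV
  1        62.50        59.0737        59.0737         118.1474
  2        62.50        55.8353       111.6706         335.0117
  3        62.50        52.7744       158.3231         633.2924
  4    25,062.50    20,002.3821    80,009.5284     400,047.6419
  Σ                 20,170.0655    80,338.5958     401,134.0934
P = 20,170.0655.
Convexity = Σ t(t+1)·PV / [P·(1+y)²] = 401,134.0934 / (20,170.0655 × 1.119364) = 17.76687.

17.77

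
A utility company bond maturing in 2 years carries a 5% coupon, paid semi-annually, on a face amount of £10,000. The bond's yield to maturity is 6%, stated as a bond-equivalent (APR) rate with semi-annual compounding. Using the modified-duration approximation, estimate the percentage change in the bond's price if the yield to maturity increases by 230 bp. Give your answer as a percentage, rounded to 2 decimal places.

Periodic yield y = 0.03. Modified duration first:
  t   CF        PV=CF/(1+0.03)^t    t·PV
  1       250.00       242.7184       242.7184
  2       250.00       235.6490       471.2980
  3       250.00       228.7854       686.3562
  4    10,250.00     9,106.9922    36,427.9690
  Σ                  9,814.1451    37,828.3416
P = 9,814.1451; D_Mac = 3.85447 half-year periods = 1.92724 yrs; D_mod = 1.92724/(1+0.03) = 1.87110 yrs.
ΔP/P ≈ -D_mod · Δy = -1.87110 × (+0.023) = -0.043035 = -4.3035%.

-4.30%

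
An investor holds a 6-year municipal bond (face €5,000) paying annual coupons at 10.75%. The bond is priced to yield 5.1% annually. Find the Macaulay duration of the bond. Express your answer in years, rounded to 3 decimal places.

4.881 years

Periodic yield y = 0.051. Discount each cash flow and weight by its year:
  t   CF        PV=CF/(1+0.051)^t    t·PV
  1       537.50       511.4177       511.4177
  2       537.50       486.6010       973.2021
  3       537.50       462.9886     1,388.9659
  4       537.50       440.5220     1,762.0880
  5       537.50       419.1456     2,095.7279
  6     5,537.50     4,108.6339    24,651.8033
  Σ                  6,429.3088    31,383.2048
Price P = Σ PV = 6,429.3088.
Macaulay duration = Σ(t·PV) / P = 31,383.2048 / 6,429.3088 = 4.88127 years.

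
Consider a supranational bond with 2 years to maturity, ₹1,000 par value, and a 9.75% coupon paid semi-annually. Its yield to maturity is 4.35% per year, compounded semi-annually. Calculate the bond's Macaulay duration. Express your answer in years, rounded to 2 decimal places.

1.87 years

Periodic yield y = 0.02175. Discount each cash flow and weight by its period:
  t   CF        PV=CF/(1+0.02175)^t    t·PV
  1        48.75        47.7123        47.7123
  2        48.75        46.6966        93.3932
  3        48.75        45.7026       137.1077
  4     1,048.75       962.2621     3,849.0485
  Σ                  1,102.3736     4,127.2617
Price P = Σ PV = 1,102.3736.
Macaulay duration = Σ(t·PV) / P = 4,127.2617 / 1,102.3736 = 3.74398 half-year periods.
In years: 3.74398 / 2 = 1.87199 years.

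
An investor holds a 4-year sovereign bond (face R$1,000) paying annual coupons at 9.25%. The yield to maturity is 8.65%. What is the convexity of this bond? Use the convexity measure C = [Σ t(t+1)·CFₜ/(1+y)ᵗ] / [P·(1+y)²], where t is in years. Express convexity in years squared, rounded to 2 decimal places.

14.28

With y = 0.0865:
  t   CF        PV=CF/(1+0.0865)^t    t·PV        t(t+1)·PV
  1        92.50        85.1358        85.1358         170.2715
  2        92.50        78.3578       156.7156         470.1468
  3        92.50        72.1195       216.3584         865.4337
  4     1,092.50       783.9756     3,135.9022      15,679.5112
  Σ                  1,019.5886     3,594.1120      17,185.3632
P = 1,019.5886.
Convexity = Σ t(t+1)·PV / [P·(1+y)²] = 17,185.3632 / (1,019.5886 × 1.180482) = 14.27823.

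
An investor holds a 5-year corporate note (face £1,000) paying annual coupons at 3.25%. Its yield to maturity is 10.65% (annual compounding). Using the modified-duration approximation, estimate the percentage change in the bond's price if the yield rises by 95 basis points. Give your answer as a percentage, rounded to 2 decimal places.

-3.98%

Periodic yield y = 0.1065. Modified duration first:
  t   CF        PV=CF/(1+0.1065)^t    t·PV
  1        32.50        29.3719        29.3719
  2        32.50        26.5449        53.0897
  3        32.50        23.9899        71.9698
  4        32.50        21.6809        86.7237
  5     1,032.50       622.4908     3,112.4542
  Σ                    724.0785     3,353.6093
P = 724.0785; D_Mac = 4.63156 yrs; D_mod = 4.63156/(1+0.1065) = 4.18577 yrs.
ΔP/P ≈ -D_mod · Δy = -4.18577 × (+0.0095) = -0.039765 = -3.9765%.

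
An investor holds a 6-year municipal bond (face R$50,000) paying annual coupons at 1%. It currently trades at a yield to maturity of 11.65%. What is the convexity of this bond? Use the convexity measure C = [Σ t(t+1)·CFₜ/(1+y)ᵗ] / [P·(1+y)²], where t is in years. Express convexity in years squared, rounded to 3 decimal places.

With y = 0.1165:
  t   CF        PV=CF/(1+0.1165)^t    t·PV        t(t+1)·PV
  1       500.00       447.8280       447.8280         895.6561
  2       500.00       401.0999       802.1998       2,406.5994
  3       500.00       359.2476     1,077.7427       4,310.9707
  4       500.00       321.7623     1,287.0490       6,435.2451
  5       500.00       288.1883     1,440.9416       8,645.6494
  6    50,500.00    26,069.8789   156,419.2734   1,094,934.9135
  Σ                 27,888.0049   161,475.0344   1,117,629.0341
P = 27,888.0049.
Convexity = Σ t(t+1)·PV / [P·(1+y)²] = 1,117,629.0341 / (27,888.0049 × 1.246572) = 32.14865.

32.149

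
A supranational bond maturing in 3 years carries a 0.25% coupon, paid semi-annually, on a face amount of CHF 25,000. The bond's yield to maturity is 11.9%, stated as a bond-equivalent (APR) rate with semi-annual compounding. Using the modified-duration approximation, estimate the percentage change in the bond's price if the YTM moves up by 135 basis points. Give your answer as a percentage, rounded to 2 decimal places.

-3.81%

Periodic yield y = 0.0595. Modified duration first:
  t   CF        PV=CF/(1+0.0595)^t    t·PV
  1        31.25        29.4950        29.4950
  2        31.25        27.8386        55.6773
  3        31.25        26.2753        78.8258
  4        31.25        24.7997        99.1987
  5        31.25        23.4070       117.0349
  6    25,031.25    17,696.0677   106,176.4063
  Σ                 17,827.8833   106,556.6380
P = 17,827.8833; D_Mac = 5.97697 half-year periods = 2.98848 yrs; D_mod = 2.98848/(1+0.0595) = 2.82065 yrs.
ΔP/P ≈ -D_mod · Δy = -2.82065 × (+0.0135) = -0.038079 = -3.8079%.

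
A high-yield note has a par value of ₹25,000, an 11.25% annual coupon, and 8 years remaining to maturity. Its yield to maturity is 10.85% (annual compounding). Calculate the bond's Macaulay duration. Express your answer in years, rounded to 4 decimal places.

5.6992 years

Periodic yield y = 0.1085. Discount each cash flow and weight by its year:
  t   CF        PV=CF/(1+0.1085)^t    t·PV
  1     2,812.50     2,537.2124     2,537.2124
  2     2,812.50     2,288.8700     4,577.7401
  3     2,812.50     2,064.8354     6,194.5062
  4     2,812.50     1,862.7293     7,450.9171
  5     2,812.50     1,680.4053     8,402.0265
  6     2,812.50     1,515.9272     9,095.5632
  7     2,812.50     1,367.5482     9,572.8375
  8    27,812.50    12,199.8488    97,598.7905
  Σ                 25,517.3767   145,429.5937
Price P = Σ PV = 25,517.3767.
Macaulay duration = Σ(t·PV) / P = 145,429.5937 / 25,517.3767 = 5.69924 years.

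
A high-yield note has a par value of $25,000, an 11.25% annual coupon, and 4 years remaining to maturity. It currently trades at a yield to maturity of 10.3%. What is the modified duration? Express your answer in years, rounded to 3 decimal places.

Periodic yield y = 0.103. First find Macaulay duration:
  t   CF        PV=CF/(1+0.103)^t    t·PV
  1     2,812.50     2,549.8640     2,549.8640
  2     2,812.50     2,311.7534     4,623.5068
  3     2,812.50     2,095.8780     6,287.6339
  4    27,812.50    18,790.4845    75,161.9381
  Σ                 25,747.9799    88,622.9428
P = 25,747.9799; Macaulay duration = 88,622.9428 / 25,747.9799 = 3.44194 years.
Modified duration = D_Mac / (1 + y) = 3.44194 / 1.103 = 3.12052 years.

3.121 years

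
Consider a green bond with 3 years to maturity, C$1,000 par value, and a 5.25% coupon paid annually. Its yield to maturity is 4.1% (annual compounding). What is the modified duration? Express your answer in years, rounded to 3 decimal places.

2.743 years

Periodic yield y = 0.041. First find Macaulay duration:
  t   CF        PV=CF/(1+0.041)^t    t·PV
  1        52.50        50.4323        50.4323
  2        52.50        48.4460        96.8920
  3     1,052.50       932.9748     2,798.9244
  Σ                  1,031.8531     2,946.2487
P = 1,031.8531; Macaulay duration = 2,946.2487 / 1,031.8531 = 2.85530 years.
Modified duration = D_Mac / (1 + y) = 2.85530 / 1.041 = 2.74284 years.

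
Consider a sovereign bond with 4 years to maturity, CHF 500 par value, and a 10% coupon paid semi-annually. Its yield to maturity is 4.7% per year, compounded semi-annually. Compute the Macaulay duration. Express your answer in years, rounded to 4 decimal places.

Periodic yield y = 0.0235. Discount each cash flow and weight by its period:
  t   CF        PV=CF/(1+0.0235)^t    t·PV
  1        25.00        24.4260        24.4260
  2        25.00        23.8652        47.7303
  3        25.00        23.3172        69.9516
  4        25.00        22.7818        91.1273
  5        25.00        22.2588       111.2938
  6        25.00        21.7477       130.4861
  7        25.00        21.2483       148.7384
  8       525.00       435.9699     3,487.7594
  Σ                    595.6149     4,111.5128
Price P = Σ PV = 595.6149.
Macaulay duration = Σ(t·PV) / P = 4,111.5128 / 595.6149 = 6.90297 half-year periods.
In years: 6.90297 / 2 = 3.45149 years.

3.4515 years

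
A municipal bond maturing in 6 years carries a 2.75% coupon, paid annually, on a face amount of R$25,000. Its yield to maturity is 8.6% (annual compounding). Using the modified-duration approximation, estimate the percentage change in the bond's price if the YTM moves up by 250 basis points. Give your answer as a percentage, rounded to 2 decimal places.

Periodic yield y = 0.086. Modified duration first:
  t   CF        PV=CF/(1+0.086)^t    t·PV
  1       687.50       633.0571       633.0571
  2       687.50       582.9255     1,165.8510
  3       687.50       536.7638     1,610.2914
  4       687.50       494.2577     1,977.0306
  5       687.50       455.1175     2,275.5877
  6    25,687.50    15,658.2379    93,949.4275
  Σ                 18,360.3595   101,611.2454
P = 18,360.3595; D_Mac = 5.53427 yrs; D_mod = 5.53427/(1+0.086) = 5.09602 yrs.
ΔP/P ≈ -D_mod · Δy = -5.09602 × (+0.025) = -0.127400 = -12.7400%.

-12.74%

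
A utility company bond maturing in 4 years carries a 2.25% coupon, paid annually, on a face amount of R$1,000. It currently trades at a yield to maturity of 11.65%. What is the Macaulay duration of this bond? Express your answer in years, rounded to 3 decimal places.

Periodic yield y = 0.1165. Discount each cash flow and weight by its year:
  t   CF        PV=CF/(1+0.1165)^t    t·PV
  1        22.50        20.1523        20.1523
  2        22.50        18.0495        36.0990
  3        22.50        16.1661        48.4984
  4     1,022.50       658.0038     2,632.0152
  Σ                    712.3717     2,736.7649
Price P = Σ PV = 712.3717.
Macaulay duration = Σ(t·PV) / P = 2,736.7649 / 712.3717 = 3.84177 years.

3.842 years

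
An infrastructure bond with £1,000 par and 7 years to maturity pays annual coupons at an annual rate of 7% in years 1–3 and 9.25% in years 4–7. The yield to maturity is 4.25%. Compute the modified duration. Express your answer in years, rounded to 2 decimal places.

5.60 years

Periodic yield y = 0.0425. First find Macaulay duration:
  t   CF        PV=CF/(1+0.0425)^t    t·PV
  1        70.00        67.1463        67.1463
  2        70.00        64.4089       128.8178
  3        70.00        61.7831       185.3494
  4        92.50        78.3137       313.2546
  5        92.50        75.1210       375.6050
  6        92.50        72.0585       432.3511
  7     1,092.50       816.3737     5,714.6158
  Σ                  1,235.2052     7,217.1401
P = 1,235.2052; Macaulay duration = 7,217.1401 / 1,235.2052 = 5.84287 years.
Modified duration = D_Mac / (1 + y) = 5.84287 / 1.0425 = 5.60467 years.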